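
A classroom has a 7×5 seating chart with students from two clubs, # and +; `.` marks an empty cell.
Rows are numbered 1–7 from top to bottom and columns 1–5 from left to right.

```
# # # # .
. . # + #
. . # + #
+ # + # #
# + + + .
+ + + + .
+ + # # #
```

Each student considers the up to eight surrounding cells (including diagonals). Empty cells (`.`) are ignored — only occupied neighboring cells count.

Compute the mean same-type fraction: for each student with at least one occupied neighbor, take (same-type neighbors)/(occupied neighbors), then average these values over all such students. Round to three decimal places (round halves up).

Row 1: (1,1)# 1/1 · (1,2)# 3/3 · (1,3)# 3/4 · (1,4)# 3/4
Row 2: (2,3)# 4/6 · (2,4)+ 1/7 · (2,5)# 2/4
Row 3: (3,3)# 3/6 · (3,4)+ 2/8 · (3,5)# 3/5
Row 4: (4,1)+ 1/3 · (4,2)# 2/6 · (4,3)+ 4/7 · (4,4)# 3/7 · (4,5)# 2/4
Row 5: (5,1)# 1/5 · (5,2)+ 6/8 · (5,3)+ 6/8 · (5,4)+ 4/6
Row 6: (6,1)+ 4/5 · (6,2)+ 6/8 · (6,3)+ 6/8 · (6,4)+ 3/6
Row 7: (7,1)+ 3/3 · (7,2)+ 4/5 · (7,3)# 1/5 · (7,4)# 2/4 · (7,5)# 1/2
Sum over 28 students: 1/1 + 3/3 + 3/4 + 3/4 + 4/6 + 1/7 + 2/4 + 3/6 + 2/8 + 3/5 + 1/3 + 2/6 + 4/7 + 3/7 + 2/4 + 1/5 + 6/8 + 6/8 + 4/6 + 4/5 + 6/8 + 6/8 + 3/6 + 3/3 + 4/5 + 1/5 + 2/4 + 1/2 = 2309/140; mean = 2309/140 ÷ 28 = 2309/3920 = 0.589030… → 0.589.

0.589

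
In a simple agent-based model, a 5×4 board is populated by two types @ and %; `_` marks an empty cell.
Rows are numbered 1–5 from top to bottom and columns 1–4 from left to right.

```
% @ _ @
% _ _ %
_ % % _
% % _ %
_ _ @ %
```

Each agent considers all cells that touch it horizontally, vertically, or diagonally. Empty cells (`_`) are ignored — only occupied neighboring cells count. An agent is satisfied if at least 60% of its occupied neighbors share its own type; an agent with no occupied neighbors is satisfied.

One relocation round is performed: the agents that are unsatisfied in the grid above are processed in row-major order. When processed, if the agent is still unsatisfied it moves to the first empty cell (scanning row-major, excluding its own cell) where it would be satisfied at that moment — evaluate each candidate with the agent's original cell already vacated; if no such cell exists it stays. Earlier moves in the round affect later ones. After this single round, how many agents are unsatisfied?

Initially unsatisfied (in order): (1,1), (1,2), (1,4), (2,4), (5,3), (5,4).
  (1,1) → (2,2).
  (1,2): no empty cell satisfies it; stays.
  (1,4): no empty cell satisfies it; stays.
  (2,4) → (1,1).
  (5,3) → (1,3).
  (5,4): now satisfied by earlier moves; stays.
Resulting grid:
% @ @ @
% % _ _
_ % % _
% % _ %
_ _ _ %
Unsatisfied now: (1,2).

1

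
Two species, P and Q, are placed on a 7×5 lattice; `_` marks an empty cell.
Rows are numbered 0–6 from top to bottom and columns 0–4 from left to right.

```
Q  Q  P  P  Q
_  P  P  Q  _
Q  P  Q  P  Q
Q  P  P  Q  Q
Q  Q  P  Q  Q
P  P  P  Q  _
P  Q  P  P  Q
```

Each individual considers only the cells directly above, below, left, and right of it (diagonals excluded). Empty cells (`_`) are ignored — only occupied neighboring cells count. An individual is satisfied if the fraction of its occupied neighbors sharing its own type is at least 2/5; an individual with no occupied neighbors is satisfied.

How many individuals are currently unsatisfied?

Row 0: (0,0)Q 1/1 ✓ · (0,1)Q 1/3 ✗ · (0,2)P 2/3 ✓ · (0,3)P 1/3 ✗ · (0,4)Q 0/1 ✗
Row 1: (1,1)P 2/3 ✓ · (1,2)P 2/4 ✓ · (1,3)Q 0/3 ✗
Row 2: (2,0)Q 1/2 ✓ · (2,1)P 2/4 ✓ · (2,2)Q 0/4 ✗ · (2,3)P 0/4 ✗ · (2,4)Q 1/2 ✓
Row 3: (3,0)Q 2/3 ✓ · (3,1)P 2/4 ✓ · (3,2)P 2/4 ✓ · (3,3)Q 2/4 ✓ · (3,4)Q 3/3 ✓
Row 4: (4,0)Q 2/3 ✓ · (4,1)Q 1/4 ✗ · (4,2)P 2/4 ✓ · (4,3)Q 3/4 ✓ · (4,4)Q 2/2 ✓
Row 5: (5,0)P 2/3 ✓ · (5,1)P 2/4 ✓ · (5,2)P 3/4 ✓ · (5,3)Q 1/3 ✗
Row 6: (6,0)P 1/2 ✓ · (6,1)Q 0/3 ✗ · (6,2)P 2/3 ✓ · (6,3)P 1/3 ✗ · (6,4)Q 0/1 ✗
Unsatisfied: (0,1), (0,3), (0,4), (1,3), (2,2), (2,3), (4,1), (5,3), (6,1), (6,3), (6,4) — 11 in total.

11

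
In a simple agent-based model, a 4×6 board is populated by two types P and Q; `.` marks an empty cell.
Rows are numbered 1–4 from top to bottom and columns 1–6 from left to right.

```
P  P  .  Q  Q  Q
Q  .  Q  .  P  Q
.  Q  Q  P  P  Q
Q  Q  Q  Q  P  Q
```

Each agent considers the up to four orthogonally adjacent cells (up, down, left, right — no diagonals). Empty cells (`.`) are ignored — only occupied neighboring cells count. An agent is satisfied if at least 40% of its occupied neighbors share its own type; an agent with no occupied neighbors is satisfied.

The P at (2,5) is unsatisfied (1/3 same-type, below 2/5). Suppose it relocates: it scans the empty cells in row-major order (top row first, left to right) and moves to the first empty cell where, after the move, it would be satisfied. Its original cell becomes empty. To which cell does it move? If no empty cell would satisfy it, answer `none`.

none

Vacating (2,5). Empty cells in order:
  (1,3): 1/3 same-type → still unsatisfied.
  (2,2): 1/4 same-type → still unsatisfied.
  (2,4): 1/3 same-type → still unsatisfied.
  (3,1): 0/3 same-type → still unsatisfied.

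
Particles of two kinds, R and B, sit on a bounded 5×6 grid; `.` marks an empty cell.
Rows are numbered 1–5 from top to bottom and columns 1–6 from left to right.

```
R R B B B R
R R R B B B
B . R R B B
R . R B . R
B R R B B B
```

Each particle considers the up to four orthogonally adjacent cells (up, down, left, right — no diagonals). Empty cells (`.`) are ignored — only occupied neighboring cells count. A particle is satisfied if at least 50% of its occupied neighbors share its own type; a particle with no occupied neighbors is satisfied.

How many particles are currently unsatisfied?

(1,1)R 2/2 ✓
(1,2)R 2/3 ✓
(1,3)B 1/3 ✗
(1,4)B 3/3 ✓
(1,5)B 2/3 ✓
(1,6)R 0/2 ✗
(2,1)R 2/3 ✓
(2,2)R 3/3 ✓
(2,3)R 2/4 ✓
(2,4)B 2/4 ✓
(2,5)B 4/4 ✓
(2,6)B 2/3 ✓
(3,1)B 0/2 ✗
(3,3)R 3/3 ✓
(3,4)R 1/4 ✗
(3,5)B 2/3 ✓
(3,6)B 2/3 ✓
(4,1)R 0/2 ✗
(4,3)R 2/3 ✓
(4,4)B 1/3 ✗
(4,6)R 0/2 ✗
(5,1)B 0/2 ✗
(5,2)R 1/2 ✓
(5,3)R 2/3 ✓
(5,4)B 2/3 ✓
(5,5)B 2/2 ✓
(5,6)B 1/2 ✓
Unsatisfied: (1,3), (1,6), (3,1), (3,4), (4,1), (4,4), (4,6), (5,1) — 8 in total.

8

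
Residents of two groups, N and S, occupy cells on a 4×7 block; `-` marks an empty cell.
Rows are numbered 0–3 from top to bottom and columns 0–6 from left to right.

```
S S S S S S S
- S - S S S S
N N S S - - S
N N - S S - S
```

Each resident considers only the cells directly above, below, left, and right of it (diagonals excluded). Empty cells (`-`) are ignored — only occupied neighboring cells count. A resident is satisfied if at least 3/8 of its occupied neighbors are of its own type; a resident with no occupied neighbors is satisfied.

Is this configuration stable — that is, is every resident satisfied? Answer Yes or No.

Yes

Row 0: (0,0)S 1/1 ✓ · (0,1)S 3/3 ✓ · (0,2)S 2/2 ✓ · (0,3)S 3/3 ✓ · (0,4)S 3/3 ✓ · (0,5)S 3/3 ✓ · (0,6)S 2/2 ✓
Row 1: (1,1)S 1/2 ✓ · (1,3)S 3/3 ✓ · (1,4)S 3/3 ✓ · (1,5)S 3/3 ✓ · (1,6)S 3/3 ✓
Row 2: (2,0)N 2/2 ✓ · (2,1)N 2/4 ✓ · (2,2)S 1/2 ✓ · (2,3)S 3/3 ✓ · (2,6)S 2/2 ✓
Row 3: (3,0)N 2/2 ✓ · (3,1)N 2/2 ✓ · (3,3)S 2/2 ✓ · (3,4)S 1/1 ✓ · (3,6)S 1/1 ✓
All meet the threshold, so the configuration is stable.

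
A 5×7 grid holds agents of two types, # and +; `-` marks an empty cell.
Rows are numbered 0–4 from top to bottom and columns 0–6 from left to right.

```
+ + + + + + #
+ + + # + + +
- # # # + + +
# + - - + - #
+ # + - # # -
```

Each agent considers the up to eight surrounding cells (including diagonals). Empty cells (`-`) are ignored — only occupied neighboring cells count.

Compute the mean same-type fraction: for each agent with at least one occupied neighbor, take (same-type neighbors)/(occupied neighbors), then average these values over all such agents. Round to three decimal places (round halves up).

0.590

(0,0)+ 3/3
(0,1)+ 5/5
(0,2)+ 4/5
(0,3)+ 4/5
(0,4)+ 4/5
(0,5)+ 4/5
(0,6)# 0/3
(1,0)+ 3/4
(1,1)+ 5/7
(1,2)+ 4/8
(1,3)# 2/8
(1,4)+ 6/8
(1,5)+ 7/8
(1,6)+ 4/5
(2,1)# 2/6
(2,2)# 3/6
(2,3)# 2/6
(2,4)+ 4/6
(2,5)+ 6/7
(2,6)+ 3/4
(3,0)# 2/4
(3,1)+ 2/6
(3,4)+ 2/5
(3,6)# 1/3
(4,0)+ 1/3
(4,1)# 1/4
(4,2)+ 1/2
(4,4)# 1/2
(4,5)# 2/3
Sum over 29 agents: 3/3 + 5/5 + 4/5 + 4/5 + 4/5 + 4/5 + 0/3 + 3/4 + 5/7 + 4/8 + 2/8 + 6/8 + 7/8 + 4/5 + 2/6 + 3/6 + 2/6 + 4/6 + 6/7 + 3/4 + 2/4 + 2/6 + 2/5 + 1/3 + 1/3 + 1/4 + 1/2 + 1/2 + 2/3 = 4787/280; mean = 4787/280 ÷ 29 = 4787/8120 = 0.589532… → 0.590.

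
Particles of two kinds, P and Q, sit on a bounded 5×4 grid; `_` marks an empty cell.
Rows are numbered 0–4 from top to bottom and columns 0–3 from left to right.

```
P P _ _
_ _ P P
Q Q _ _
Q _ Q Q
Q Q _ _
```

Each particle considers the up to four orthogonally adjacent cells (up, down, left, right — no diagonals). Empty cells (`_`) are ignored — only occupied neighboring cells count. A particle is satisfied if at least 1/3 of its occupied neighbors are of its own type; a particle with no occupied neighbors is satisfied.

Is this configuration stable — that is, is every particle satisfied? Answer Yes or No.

Row 0: (0,0)P 1/1 ✓ · (0,1)P 1/1 ✓
Row 1: (1,2)P 1/1 ✓ · (1,3)P 1/1 ✓
Row 2: (2,0)Q 2/2 ✓ · (2,1)Q 1/1 ✓
Row 3: (3,0)Q 2/2 ✓ · (3,2)Q 1/1 ✓ · (3,3)Q 1/1 ✓
Row 4: (4,0)Q 2/2 ✓ · (4,1)Q 1/1 ✓
All meet the threshold, so the configuration is stable.

Yes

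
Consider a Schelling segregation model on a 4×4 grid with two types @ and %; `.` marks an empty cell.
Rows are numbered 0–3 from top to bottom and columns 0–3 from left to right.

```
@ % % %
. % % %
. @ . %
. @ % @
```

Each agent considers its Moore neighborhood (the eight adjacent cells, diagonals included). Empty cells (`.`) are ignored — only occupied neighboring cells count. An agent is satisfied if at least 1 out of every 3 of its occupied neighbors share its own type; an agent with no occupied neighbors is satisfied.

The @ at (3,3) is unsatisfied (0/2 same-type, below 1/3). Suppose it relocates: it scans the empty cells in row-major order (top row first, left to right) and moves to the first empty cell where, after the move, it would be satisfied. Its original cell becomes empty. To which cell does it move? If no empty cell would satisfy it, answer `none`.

Vacating (3,3). Empty cells in order:
  (1,0): 2/4 same-type → satisfied — stop here.

(1,0)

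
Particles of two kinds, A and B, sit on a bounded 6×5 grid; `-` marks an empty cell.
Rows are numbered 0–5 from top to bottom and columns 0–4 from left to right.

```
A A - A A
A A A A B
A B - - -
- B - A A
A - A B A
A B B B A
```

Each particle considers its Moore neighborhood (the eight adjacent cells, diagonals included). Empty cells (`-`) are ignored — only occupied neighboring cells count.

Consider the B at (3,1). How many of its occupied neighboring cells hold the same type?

1

Occupied neighbors of (3,1): (2,0)=A, (2,1)=B, (4,0)=A, (4,2)=A.
Same type (B): 1 of 4.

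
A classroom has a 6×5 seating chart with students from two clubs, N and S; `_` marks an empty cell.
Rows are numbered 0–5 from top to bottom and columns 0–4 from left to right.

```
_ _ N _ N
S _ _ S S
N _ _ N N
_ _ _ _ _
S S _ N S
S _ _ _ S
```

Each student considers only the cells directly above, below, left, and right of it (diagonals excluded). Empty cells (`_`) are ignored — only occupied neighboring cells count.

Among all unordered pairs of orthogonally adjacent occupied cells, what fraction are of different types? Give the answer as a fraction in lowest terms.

1/2

Scan each occupied cell's neighbors to the right and below so each pair is counted once.
From row 0: 1 unlike of 1 pairs (running 1/1).
From row 1: 3 unlike of 4 pairs (running 4/5).
From row 2: 0 unlike of 1 pairs (running 4/6).
From row 4: 1 unlike of 4 pairs (running 5/10).
Total adjacent occupied pairs: 10; unlike-type pairs: 5.
5/10 reduces to 1/2.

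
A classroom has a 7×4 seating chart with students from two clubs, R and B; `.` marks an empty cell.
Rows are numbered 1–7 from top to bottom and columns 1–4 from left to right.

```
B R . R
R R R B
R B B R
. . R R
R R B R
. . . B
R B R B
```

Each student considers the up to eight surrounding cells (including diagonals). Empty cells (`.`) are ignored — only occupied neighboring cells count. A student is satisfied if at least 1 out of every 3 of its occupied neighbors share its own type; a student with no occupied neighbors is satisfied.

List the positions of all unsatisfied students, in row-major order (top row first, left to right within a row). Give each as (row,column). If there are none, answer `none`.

Row 1: (1,1)B 0/3 unhappy · (1,2)R 3/4 ok · (1,4)R 1/2 ok
Row 2: (2,1)R 3/5 ok · (2,2)R 4/7 ok · (2,3)R 4/7 ok · (2,4)B 1/4 unhappy
Row 3: (3,1)R 2/3 ok · (3,2)B 1/6 unhappy · (3,3)B 2/7 unhappy · (3,4)R 3/5 ok
Row 4: (4,3)R 4/7 ok · (4,4)R 3/5 ok
Row 5: (5,1)R 1/1 ok · (5,2)R 2/3 ok · (5,3)B 1/5 unhappy · (5,4)R 2/4 ok
Row 6: (6,4)B 2/4 ok
Row 7: (7,1)R 0/1 unhappy · (7,2)B 0/2 unhappy · (7,3)R 0/3 unhappy · (7,4)B 1/2 ok

(1,1), (2,4), (3,2), (3,3), (5,3), (7,1), (7,2), (7,3)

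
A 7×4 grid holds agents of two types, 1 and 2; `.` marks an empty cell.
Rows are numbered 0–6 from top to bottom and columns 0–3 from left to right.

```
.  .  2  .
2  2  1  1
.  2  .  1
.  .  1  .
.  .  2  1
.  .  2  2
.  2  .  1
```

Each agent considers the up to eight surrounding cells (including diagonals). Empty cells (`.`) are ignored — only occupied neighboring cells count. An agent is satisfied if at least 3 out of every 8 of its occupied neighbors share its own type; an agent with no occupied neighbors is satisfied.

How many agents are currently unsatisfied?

3

(0,2)2 1/3 ✗
(1,0)2 2/2 ✓
(1,1)2 3/4 ✓
(1,2)1 2/5 ✓
(1,3)1 2/3 ✓
(2,1)2 2/4 ✓
(2,3)1 3/3 ✓
(3,2)1 2/4 ✓
(4,2)2 2/4 ✓
(4,3)1 1/4 ✗
(5,2)2 3/5 ✓
(5,3)2 2/4 ✓
(6,1)2 1/1 ✓
(6,3)1 0/2 ✗
Unsatisfied: (0,2), (4,3), (6,3) — 3 in total.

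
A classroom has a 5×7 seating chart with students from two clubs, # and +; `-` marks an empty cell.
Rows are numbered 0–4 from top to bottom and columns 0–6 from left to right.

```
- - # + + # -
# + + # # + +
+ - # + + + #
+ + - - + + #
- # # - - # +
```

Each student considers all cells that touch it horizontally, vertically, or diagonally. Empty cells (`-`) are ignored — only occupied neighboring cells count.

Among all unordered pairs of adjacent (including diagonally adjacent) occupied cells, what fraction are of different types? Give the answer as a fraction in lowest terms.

36/65

Scan each occupied cell's neighbors to the right and below (and the two forward diagonals) so each pair is counted once.
Row 0: #(0,2)–+(0,3)≠ #(0,2)–+(1,2)≠ #(0,2)–#(1,3)= #(0,2)–+(1,1)≠ +(0,3)–+(0,4)= +(0,3)–#(1,3)≠ +(0,3)–#(1,4)≠ +(0,3)–+(1,2)= +(0,4)–#(0,5)≠ +(0,4)–#(1,4)≠ +(0,4)–+(1,5)= +(0,4)–#(1,3)≠ #(0,5)–+(1,5)≠ #(0,5)–+(1,6)≠ #(0,5)–#(1,4)=  → 10/15 unlike.
Row 1: #(1,0)–+(1,1)≠ #(1,0)–+(2,0)≠ +(1,1)–+(1,2)= +(1,1)–#(2,2)≠ +(1,1)–+(2,0)= +(1,2)–#(1,3)≠ +(1,2)–#(2,2)≠ +(1,2)–+(2,3)= #(1,3)–#(1,4)= #(1,3)–+(2,3)≠ #(1,3)–+(2,4)≠ #(1,3)–#(2,2)= #(1,4)–+(1,5)≠ #(1,4)–+(2,4)≠ #(1,4)–+(2,5)≠ #(1,4)–+(2,3)≠ +(1,5)–+(1,6)= +(1,5)–+(2,5)= +(1,5)–#(2,6)≠ +(1,5)–+(2,4)= +(1,6)–#(2,6)≠ +(1,6)–+(2,5)=  → 13/22 unlike.
Row 2: +(2,0)–+(3,0)= +(2,0)–+(3,1)= #(2,2)–+(2,3)≠ #(2,2)–+(3,1)≠ +(2,3)–+(2,4)= +(2,3)–+(3,4)= +(2,4)–+(2,5)= +(2,4)–+(3,4)= +(2,4)–+(3,5)= +(2,5)–#(2,6)≠ +(2,5)–+(3,5)= +(2,5)–#(3,6)≠ +(2,5)–+(3,4)= #(2,6)–#(3,6)= #(2,6)–+(3,5)≠  → 5/15 unlike.
Row 3: +(3,0)–+(3,1)= +(3,0)–#(4,1)≠ +(3,1)–#(4,1)≠ +(3,1)–#(4,2)≠ +(3,4)–+(3,5)= +(3,4)–#(4,5)≠ +(3,5)–#(3,6)≠ +(3,5)–#(4,5)≠ +(3,5)–+(4,6)= #(3,6)–+(4,6)≠ #(3,6)–#(4,5)=  → 7/11 unlike.
Row 4: #(4,1)–#(4,2)= #(4,5)–+(4,6)≠  → 1/2 unlike.
Total adjacent occupied pairs: 65; unlike-type pairs: 36.
36/65 is already in lowest terms.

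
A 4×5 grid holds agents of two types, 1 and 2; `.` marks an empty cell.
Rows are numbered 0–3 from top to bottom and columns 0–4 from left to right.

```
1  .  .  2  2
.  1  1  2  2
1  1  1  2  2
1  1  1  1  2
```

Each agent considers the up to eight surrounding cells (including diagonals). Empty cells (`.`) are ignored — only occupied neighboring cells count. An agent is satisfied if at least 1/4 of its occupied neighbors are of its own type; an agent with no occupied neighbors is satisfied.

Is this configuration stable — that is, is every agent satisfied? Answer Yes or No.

Yes

(0,0)1 1/1 ok
(0,3)2 3/4 ok
(0,4)2 3/3 ok
(1,1)1 5/5 ok
(1,2)1 3/6 ok
(1,3)2 5/7 ok
(1,4)2 5/5 ok
(2,0)1 4/4 ok
(2,1)1 7/7 ok
(2,2)1 6/8 ok
(2,3)2 4/8 ok
(2,4)2 4/5 ok
(3,0)1 3/3 ok
(3,1)1 5/5 ok
(3,2)1 4/5 ok
(3,3)1 2/5 ok
(3,4)2 2/3 ok
All meet the threshold, so the configuration is stable.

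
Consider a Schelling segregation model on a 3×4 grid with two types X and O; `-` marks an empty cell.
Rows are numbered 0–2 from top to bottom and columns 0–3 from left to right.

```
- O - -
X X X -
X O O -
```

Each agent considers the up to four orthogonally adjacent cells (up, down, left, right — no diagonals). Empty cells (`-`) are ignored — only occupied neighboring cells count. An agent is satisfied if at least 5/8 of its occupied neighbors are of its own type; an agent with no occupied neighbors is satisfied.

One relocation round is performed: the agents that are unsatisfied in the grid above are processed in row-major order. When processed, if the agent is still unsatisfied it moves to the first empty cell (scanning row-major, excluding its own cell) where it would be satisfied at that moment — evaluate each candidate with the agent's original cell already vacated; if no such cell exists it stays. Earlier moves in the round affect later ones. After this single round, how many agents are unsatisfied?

Initially unsatisfied (in order): (0,1), (1,1), (1,2), (2,0), (2,1), (2,2).
  (0,1) → (0,3).
  (1,1): now satisfied by earlier moves; stays.
  (1,2) → (0,0).
  (2,0) → (0,1).
  (2,1) → (1,3).
  (2,2): now satisfied by earlier moves; stays.
Resulting grid:
X X - O
X X - O
- - O -
All satisfied now.

0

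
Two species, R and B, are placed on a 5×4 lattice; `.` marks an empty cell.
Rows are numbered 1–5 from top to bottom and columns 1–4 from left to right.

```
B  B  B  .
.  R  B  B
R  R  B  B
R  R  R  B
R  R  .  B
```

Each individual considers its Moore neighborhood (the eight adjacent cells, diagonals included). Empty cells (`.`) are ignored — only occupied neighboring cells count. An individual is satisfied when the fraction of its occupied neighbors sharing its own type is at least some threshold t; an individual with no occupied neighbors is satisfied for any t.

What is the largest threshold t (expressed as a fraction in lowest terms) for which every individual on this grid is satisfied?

2/7

(1,1)B 1/2
(1,2)B 3/4
(1,3)B 3/4
(2,2)R 2/7
(2,3)B 5/7
(2,4)B 4/4
(3,1)R 4/4
(3,2)R 5/7
(3,3)B 4/8
(3,4)B 4/5
(4,1)R 5/5
(4,2)R 6/7
(4,3)R 3/7
(4,4)B 3/4
(5,1)R 3/3
(5,2)R 4/4
(5,4)B 1/2
The smallest same-type fraction is 2/7 at (2,2), which reduces to 2/7. Any threshold above that leaves this individual unsatisfied.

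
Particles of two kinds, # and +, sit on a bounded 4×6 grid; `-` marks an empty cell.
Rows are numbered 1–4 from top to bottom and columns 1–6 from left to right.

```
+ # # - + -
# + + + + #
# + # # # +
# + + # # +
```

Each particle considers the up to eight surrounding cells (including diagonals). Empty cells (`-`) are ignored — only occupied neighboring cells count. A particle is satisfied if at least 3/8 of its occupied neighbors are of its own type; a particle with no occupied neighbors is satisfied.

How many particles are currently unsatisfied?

Row 1: (1,1)+ 1/3 not · (1,2)# 2/5 satisfied · (1,3)# 1/4 not · (1,5)+ 2/3 satisfied
Row 2: (2,1)# 2/5 satisfied · (2,2)+ 3/8 satisfied · (2,3)+ 3/7 satisfied · (2,4)+ 3/7 satisfied · (2,5)+ 3/6 satisfied · (2,6)# 1/4 not
Row 3: (3,1)# 2/5 satisfied · (3,2)+ 4/8 satisfied · (3,3)# 2/8 not · (3,4)# 4/8 satisfied · (3,5)# 4/8 satisfied · (3,6)+ 2/5 satisfied
Row 4: (4,1)# 1/3 not · (4,2)+ 2/5 satisfied · (4,3)+ 2/5 satisfied · (4,4)# 4/5 satisfied · (4,5)# 3/5 satisfied · (4,6)+ 1/3 not
Unsatisfied: (1,1), (1,3), (2,6), (3,3), (4,1), (4,6) — 6 in total.

6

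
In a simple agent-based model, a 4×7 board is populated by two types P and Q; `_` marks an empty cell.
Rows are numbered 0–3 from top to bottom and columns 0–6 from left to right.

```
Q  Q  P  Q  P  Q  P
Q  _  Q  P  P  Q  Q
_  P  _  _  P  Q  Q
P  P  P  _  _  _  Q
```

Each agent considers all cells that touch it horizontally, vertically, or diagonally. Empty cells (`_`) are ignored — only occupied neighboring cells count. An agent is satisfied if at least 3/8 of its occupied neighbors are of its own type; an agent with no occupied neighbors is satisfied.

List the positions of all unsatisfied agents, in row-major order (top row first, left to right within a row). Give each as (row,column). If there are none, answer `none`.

(0,0)Q 2/2 ok
(0,1)Q 3/4 ok
(0,2)P 1/4 unhappy
(0,3)Q 1/5 unhappy
(0,4)P 2/5 ok
(0,5)Q 2/5 ok
(0,6)P 0/3 unhappy
(1,0)Q 2/3 ok
(1,2)Q 2/5 ok
(1,3)P 4/6 ok
(1,4)P 3/7 ok
(1,5)Q 4/8 ok
(1,6)Q 4/5 ok
(2,1)P 3/5 ok
(2,4)P 2/4 ok
(2,5)Q 4/6 ok
(2,6)Q 4/4 ok
(3,0)P 2/2 ok
(3,1)P 3/3 ok
(3,2)P 2/2 ok
(3,6)Q 2/2 ok

(0,2), (0,3), (0,6)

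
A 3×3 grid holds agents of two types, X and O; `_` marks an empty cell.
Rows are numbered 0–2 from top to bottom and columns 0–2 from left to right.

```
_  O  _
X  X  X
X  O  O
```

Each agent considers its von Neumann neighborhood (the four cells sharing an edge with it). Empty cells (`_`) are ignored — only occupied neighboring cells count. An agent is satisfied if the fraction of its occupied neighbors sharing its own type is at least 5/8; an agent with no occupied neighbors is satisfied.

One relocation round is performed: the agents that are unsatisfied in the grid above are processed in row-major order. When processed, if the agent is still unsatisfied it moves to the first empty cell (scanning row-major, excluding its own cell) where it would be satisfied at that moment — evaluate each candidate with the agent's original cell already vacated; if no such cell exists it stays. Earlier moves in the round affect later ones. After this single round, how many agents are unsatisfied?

Initially unsatisfied (in order): (0,1), (1,1), (1,2), (2,0), (2,1), (2,2).
  (0,1): no empty cell satisfies it; stays.
  (1,1): no empty cell satisfies it; stays.
  (1,2): no empty cell satisfies it; stays.
  (2,0): no empty cell satisfies it; stays.
  (2,1): no empty cell satisfies it; stays.
  (2,2): no empty cell satisfies it; stays.
Resulting grid:
_ O _
X X X
X O O
Unsatisfied now: (0,1), (1,1), (1,2), (2,0), (2,1), (2,2).

6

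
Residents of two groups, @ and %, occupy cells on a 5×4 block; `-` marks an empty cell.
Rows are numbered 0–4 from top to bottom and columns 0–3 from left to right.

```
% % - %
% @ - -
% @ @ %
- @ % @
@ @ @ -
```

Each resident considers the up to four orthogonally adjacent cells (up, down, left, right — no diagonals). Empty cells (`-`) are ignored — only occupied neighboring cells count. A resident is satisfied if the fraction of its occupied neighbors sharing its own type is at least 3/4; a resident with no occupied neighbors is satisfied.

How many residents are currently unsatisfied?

(0,0)% 2/2 satisfied
(0,1)% 1/2 not
(0,3)% 0/0 satisfied
(1,0)% 2/3 not
(1,1)@ 1/3 not
(2,0)% 1/2 not
(2,1)@ 3/4 satisfied
(2,2)@ 1/3 not
(2,3)% 0/2 not
(3,1)@ 2/3 not
(3,2)% 0/4 not
(3,3)@ 0/2 not
(4,0)@ 1/1 satisfied
(4,1)@ 3/3 satisfied
(4,2)@ 1/2 not
Unsatisfied: (0,1), (1,0), (1,1), (2,0), (2,2), (2,3), (3,1), (3,2), (3,3), (4,2) — 10 in total.

10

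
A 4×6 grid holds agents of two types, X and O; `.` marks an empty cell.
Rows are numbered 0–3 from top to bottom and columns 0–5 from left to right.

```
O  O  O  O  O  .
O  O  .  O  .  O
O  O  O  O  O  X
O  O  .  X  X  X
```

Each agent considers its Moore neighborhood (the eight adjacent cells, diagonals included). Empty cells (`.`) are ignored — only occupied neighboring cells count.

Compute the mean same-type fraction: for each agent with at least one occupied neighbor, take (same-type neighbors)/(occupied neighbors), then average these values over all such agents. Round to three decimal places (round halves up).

(0,0)O 3/3
(0,1)O 4/4
(0,2)O 4/4
(0,3)O 3/3
(0,4)O 3/3
(1,0)O 5/5
(1,1)O 7/7
(1,3)O 6/6
(1,5)O 2/3
(2,0)O 5/5
(2,1)O 6/6
(2,2)O 5/6
(2,3)O 3/5
(2,4)O 3/7
(2,5)X 2/4
(3,0)O 3/3
(3,1)O 4/4
(3,3)X 1/4
(3,4)X 3/5
(3,5)X 2/3
Sum over 20 agents: 3/3 + 4/4 + 4/4 + 3/3 + 3/3 + 5/5 + 7/7 + 6/6 + 2/3 + 5/5 + 6/6 + 5/6 + 3/5 + 3/7 + 2/4 + 3/3 + 4/4 + 1/4 + 3/5 + 2/3 = 6949/420; mean = 6949/420 ÷ 20 = 6949/8400 = 0.827261… → 0.827.

0.827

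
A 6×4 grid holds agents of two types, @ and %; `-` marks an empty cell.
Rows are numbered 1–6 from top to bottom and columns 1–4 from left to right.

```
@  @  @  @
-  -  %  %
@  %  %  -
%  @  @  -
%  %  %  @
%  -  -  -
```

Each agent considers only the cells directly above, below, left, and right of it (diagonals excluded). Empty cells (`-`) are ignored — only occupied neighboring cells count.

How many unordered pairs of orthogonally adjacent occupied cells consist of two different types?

Scan each occupied cell's neighbors to the right and below so each pair is counted once.
Row 1: @(1,1)–@(1,2)= @(1,2)–@(1,3)= @(1,3)–@(1,4)= @(1,3)–%(2,3)≠ @(1,4)–%(2,4)≠  → 2/5 unlike.
Row 2: %(2,3)–%(2,4)= %(2,3)–%(3,3)=  → 0/2 unlike.
Row 3: @(3,1)–%(3,2)≠ @(3,1)–%(4,1)≠ %(3,2)–%(3,3)= %(3,2)–@(4,2)≠ %(3,3)–@(4,3)≠  → 4/5 unlike.
Row 4: %(4,1)–@(4,2)≠ %(4,1)–%(5,1)= @(4,2)–@(4,3)= @(4,2)–%(5,2)≠ @(4,3)–%(5,3)≠  → 3/5 unlike.
Row 5: %(5,1)–%(5,2)= %(5,1)–%(6,1)= %(5,2)–%(5,3)= %(5,3)–@(5,4)≠  → 1/4 unlike.
Total adjacent occupied pairs: 21; unlike-type pairs: 10.

10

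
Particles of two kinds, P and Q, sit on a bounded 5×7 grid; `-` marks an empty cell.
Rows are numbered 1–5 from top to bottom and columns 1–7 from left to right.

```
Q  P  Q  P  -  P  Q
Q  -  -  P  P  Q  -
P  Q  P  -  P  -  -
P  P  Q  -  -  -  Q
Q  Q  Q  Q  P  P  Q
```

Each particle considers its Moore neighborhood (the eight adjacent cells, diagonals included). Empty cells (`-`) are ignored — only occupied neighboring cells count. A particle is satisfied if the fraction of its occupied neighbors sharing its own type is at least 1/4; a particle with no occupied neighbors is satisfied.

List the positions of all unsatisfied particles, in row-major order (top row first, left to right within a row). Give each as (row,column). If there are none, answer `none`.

(1,2), (1,3)

Row 1: (1,1)Q 1/2 ok · (1,2)P 0/3 unhappy · (1,3)Q 0/3 unhappy · (1,4)P 2/3 ok · (1,6)P 1/3 ok · (1,7)Q 1/2 ok
Row 2: (2,1)Q 2/4 ok · (2,4)P 4/5 ok · (2,5)P 4/5 ok · (2,6)Q 1/4 ok
Row 3: (3,1)P 2/4 ok · (3,2)Q 2/6 ok · (3,3)P 2/4 ok · (3,5)P 2/3 ok
Row 4: (4,1)P 2/5 ok · (4,2)P 3/8 ok · (4,3)Q 4/6 ok · (4,7)Q 1/2 ok
Row 5: (5,1)Q 1/3 ok · (5,2)Q 3/5 ok · (5,3)Q 3/4 ok · (5,4)Q 2/3 ok · (5,5)P 1/2 ok · (5,6)P 1/3 ok · (5,7)Q 1/2 ok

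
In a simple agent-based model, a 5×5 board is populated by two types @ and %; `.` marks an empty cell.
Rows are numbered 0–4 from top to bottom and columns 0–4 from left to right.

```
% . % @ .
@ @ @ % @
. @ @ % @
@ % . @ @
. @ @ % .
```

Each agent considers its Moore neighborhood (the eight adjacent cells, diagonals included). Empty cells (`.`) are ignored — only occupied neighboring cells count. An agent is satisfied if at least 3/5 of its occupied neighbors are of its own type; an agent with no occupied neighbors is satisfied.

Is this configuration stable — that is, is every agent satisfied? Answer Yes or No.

Row 0: (0,0)% 0/2 unhappy · (0,2)% 1/4 unhappy · (0,3)@ 2/4 unhappy
Row 1: (1,0)@ 2/3 ok · (1,1)@ 4/6 ok · (1,2)@ 4/7 unhappy · (1,3)% 2/7 unhappy · (1,4)@ 2/4 unhappy
Row 2: (2,1)@ 5/6 ok · (2,2)@ 4/7 unhappy · (2,3)% 1/7 unhappy · (2,4)@ 3/5 ok
Row 3: (3,0)@ 2/3 ok · (3,1)% 0/5 unhappy · (3,3)@ 4/6 ok · (3,4)@ 2/4 unhappy
Row 4: (4,1)@ 2/3 ok · (4,2)@ 2/4 unhappy · (4,3)% 0/3 unhappy
For instance (0,0) has only 0/2 same-type neighbors, below 3/5.

No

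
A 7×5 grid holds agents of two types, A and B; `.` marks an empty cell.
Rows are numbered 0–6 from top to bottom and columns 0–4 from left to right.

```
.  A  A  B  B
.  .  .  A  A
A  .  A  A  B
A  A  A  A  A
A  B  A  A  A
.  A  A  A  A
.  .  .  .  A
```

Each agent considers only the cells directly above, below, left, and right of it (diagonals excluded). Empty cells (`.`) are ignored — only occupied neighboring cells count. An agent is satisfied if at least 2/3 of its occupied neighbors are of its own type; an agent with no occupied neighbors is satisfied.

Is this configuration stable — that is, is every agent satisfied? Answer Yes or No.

No

Row 0: (0,1)A 1/1 satisfied · (0,2)A 1/2 not · (0,3)B 1/3 not · (0,4)B 1/2 not
Row 1: (1,3)A 2/3 satisfied · (1,4)A 1/3 not
Row 2: (2,0)A 1/1 satisfied · (2,2)A 2/2 satisfied · (2,3)A 3/4 satisfied · (2,4)B 0/3 not
Row 3: (3,0)A 3/3 satisfied · (3,1)A 2/3 satisfied · (3,2)A 4/4 satisfied · (3,3)A 4/4 satisfied · (3,4)A 2/3 satisfied
Row 4: (4,0)A 1/2 not · (4,1)B 0/4 not · (4,2)A 3/4 satisfied · (4,3)A 4/4 satisfied · (4,4)A 3/3 satisfied
Row 5: (5,1)A 1/2 not · (5,2)A 3/3 satisfied · (5,3)A 3/3 satisfied · (5,4)A 3/3 satisfied
Row 6: (6,4)A 1/1 satisfied
For instance (0,2) has only 1/2 same-type neighbors, below 2/3.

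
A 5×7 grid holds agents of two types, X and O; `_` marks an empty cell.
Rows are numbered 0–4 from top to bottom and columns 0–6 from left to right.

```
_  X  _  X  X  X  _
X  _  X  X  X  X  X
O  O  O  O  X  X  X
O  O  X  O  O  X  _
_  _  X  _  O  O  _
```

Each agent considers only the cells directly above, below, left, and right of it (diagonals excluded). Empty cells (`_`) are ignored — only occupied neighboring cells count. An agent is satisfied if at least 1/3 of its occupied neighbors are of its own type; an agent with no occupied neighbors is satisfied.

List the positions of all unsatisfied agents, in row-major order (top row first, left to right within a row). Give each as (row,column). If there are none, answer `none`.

Row 0: (0,1)X 0/0 ✓ · (0,3)X 2/2 ✓ · (0,4)X 3/3 ✓ · (0,5)X 2/2 ✓
Row 1: (1,0)X 0/1 ✗ · (1,2)X 1/2 ✓ · (1,3)X 3/4 ✓ · (1,4)X 4/4 ✓ · (1,5)X 4/4 ✓ · (1,6)X 2/2 ✓
Row 2: (2,0)O 2/3 ✓ · (2,1)O 3/3 ✓ · (2,2)O 2/4 ✓ · (2,3)O 2/4 ✓ · (2,4)X 2/4 ✓ · (2,5)X 4/4 ✓ · (2,6)X 2/2 ✓
Row 3: (3,0)O 2/2 ✓ · (3,1)O 2/3 ✓ · (3,2)X 1/4 ✗ · (3,3)O 2/3 ✓ · (3,4)O 2/4 ✓ · (3,5)X 1/3 ✓
Row 4: (4,2)X 1/1 ✓ · (4,4)O 2/2 ✓ · (4,5)O 1/2 ✓

(1,0), (3,2)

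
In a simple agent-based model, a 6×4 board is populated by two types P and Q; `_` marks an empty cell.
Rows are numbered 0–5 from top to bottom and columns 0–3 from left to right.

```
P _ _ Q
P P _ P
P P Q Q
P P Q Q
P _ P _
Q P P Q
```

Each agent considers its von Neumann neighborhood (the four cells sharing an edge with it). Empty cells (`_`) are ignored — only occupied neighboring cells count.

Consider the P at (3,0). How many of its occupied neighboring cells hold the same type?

Occupied neighbors of (3,0): (2,0)=P, (4,0)=P, (3,1)=P.
Same type (P): 3 of 3.

3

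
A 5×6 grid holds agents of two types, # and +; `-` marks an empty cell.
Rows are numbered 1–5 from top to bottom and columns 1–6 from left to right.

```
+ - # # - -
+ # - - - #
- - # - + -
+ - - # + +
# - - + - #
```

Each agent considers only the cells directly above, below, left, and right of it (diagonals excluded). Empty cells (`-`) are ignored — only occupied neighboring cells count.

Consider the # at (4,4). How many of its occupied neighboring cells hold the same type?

0

Occupied neighbors of (4,4): (5,4)=+, (4,5)=+.
Same type (#): 0 of 2.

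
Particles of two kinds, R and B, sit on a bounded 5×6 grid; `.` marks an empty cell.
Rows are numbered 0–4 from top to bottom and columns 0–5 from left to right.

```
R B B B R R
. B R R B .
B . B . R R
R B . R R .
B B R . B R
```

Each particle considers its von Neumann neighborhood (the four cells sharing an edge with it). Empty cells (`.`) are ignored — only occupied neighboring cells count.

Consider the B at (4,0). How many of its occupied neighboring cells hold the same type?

Occupied neighbors of (4,0): (3,0)=R, (4,1)=B.
Same type (B): 1 of 2.

1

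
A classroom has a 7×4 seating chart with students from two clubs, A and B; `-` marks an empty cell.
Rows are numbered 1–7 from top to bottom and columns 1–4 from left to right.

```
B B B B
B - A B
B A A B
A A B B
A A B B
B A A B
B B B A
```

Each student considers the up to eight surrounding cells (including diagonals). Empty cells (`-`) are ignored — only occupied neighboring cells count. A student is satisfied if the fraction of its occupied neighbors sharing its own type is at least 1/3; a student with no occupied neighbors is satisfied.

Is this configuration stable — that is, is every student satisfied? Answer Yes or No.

No

(1,1)B 2/2 ok
(1,2)B 3/4 ok
(1,3)B 3/4 ok
(1,4)B 2/3 ok
(2,1)B 3/4 ok
(2,3)A 2/7 unhappy
(2,4)B 3/5 ok
(3,1)B 1/4 unhappy
(3,2)A 4/7 ok
(3,3)A 3/7 ok
(3,4)B 3/5 ok
(4,1)A 4/5 ok
(4,2)A 5/8 ok
(4,3)B 4/8 ok
(4,4)B 4/5 ok
(5,1)A 4/5 ok
(5,2)A 5/8 ok
(5,3)B 4/8 ok
(5,4)B 4/5 ok
(6,1)B 2/5 ok
(6,2)A 3/8 ok
(6,3)A 3/8 ok
(6,4)B 3/5 ok
(7,1)B 2/3 ok
(7,2)B 3/5 ok
(7,3)B 2/5 ok
(7,4)A 1/3 ok
For instance (2,3) has only 2/7 same-type neighbors, below 1/3.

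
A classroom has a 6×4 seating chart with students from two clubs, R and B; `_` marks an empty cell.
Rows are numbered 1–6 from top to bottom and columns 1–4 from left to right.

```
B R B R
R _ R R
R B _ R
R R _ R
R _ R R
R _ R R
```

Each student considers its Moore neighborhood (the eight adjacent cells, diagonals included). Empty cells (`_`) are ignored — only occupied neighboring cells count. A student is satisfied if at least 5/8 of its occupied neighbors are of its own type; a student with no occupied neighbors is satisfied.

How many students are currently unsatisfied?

5

Row 1: (1,1)B 0/2 ✗ · (1,2)R 2/4 ✗ · (1,3)B 0/4 ✗ · (1,4)R 2/3 ✓
Row 2: (2,1)R 2/4 ✗ · (2,3)R 4/6 ✓ · (2,4)R 3/4 ✓
Row 3: (3,1)R 3/4 ✓ · (3,2)B 0/5 ✗ · (3,4)R 3/3 ✓
Row 4: (4,1)R 3/4 ✓ · (4,2)R 4/5 ✓ · (4,4)R 3/3 ✓
Row 5: (5,1)R 3/3 ✓ · (5,3)R 5/5 ✓ · (5,4)R 4/4 ✓
Row 6: (6,1)R 1/1 ✓ · (6,3)R 3/3 ✓ · (6,4)R 3/3 ✓
Unsatisfied: (1,1), (1,2), (1,3), (2,1), (3,2) — 5 in total.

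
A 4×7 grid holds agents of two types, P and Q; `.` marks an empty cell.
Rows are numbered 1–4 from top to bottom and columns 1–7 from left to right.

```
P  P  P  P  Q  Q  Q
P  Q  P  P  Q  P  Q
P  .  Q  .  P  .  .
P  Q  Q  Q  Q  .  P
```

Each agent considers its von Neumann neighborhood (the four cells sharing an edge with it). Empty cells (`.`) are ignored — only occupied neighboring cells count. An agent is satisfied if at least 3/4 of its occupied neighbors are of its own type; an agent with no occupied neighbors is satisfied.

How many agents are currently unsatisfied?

Row 1: (1,1)P 2/2 ✓ · (1,2)P 2/3 ✗ · (1,3)P 3/3 ✓ · (1,4)P 2/3 ✗ · (1,5)Q 2/3 ✗ · (1,6)Q 2/3 ✗ · (1,7)Q 2/2 ✓
Row 2: (2,1)P 2/3 ✗ · (2,2)Q 0/3 ✗ · (2,3)P 2/4 ✗ · (2,4)P 2/3 ✗ · (2,5)Q 1/4 ✗ · (2,6)P 0/3 ✗ · (2,7)Q 1/2 ✗
Row 3: (3,1)P 2/2 ✓ · (3,3)Q 1/2 ✗ · (3,5)P 0/2 ✗
Row 4: (4,1)P 1/2 ✗ · (4,2)Q 1/2 ✗ · (4,3)Q 3/3 ✓ · (4,4)Q 2/2 ✓ · (4,5)Q 1/2 ✗ · (4,7)P 0/0 ✓
Unsatisfied: (1,2), (1,4), (1,5), (1,6), (2,1), (2,2), (2,3), (2,4), (2,5), (2,6), (2,7), (3,3), (3,5), (4,1), (4,2), (4,5) — 16 in total.

16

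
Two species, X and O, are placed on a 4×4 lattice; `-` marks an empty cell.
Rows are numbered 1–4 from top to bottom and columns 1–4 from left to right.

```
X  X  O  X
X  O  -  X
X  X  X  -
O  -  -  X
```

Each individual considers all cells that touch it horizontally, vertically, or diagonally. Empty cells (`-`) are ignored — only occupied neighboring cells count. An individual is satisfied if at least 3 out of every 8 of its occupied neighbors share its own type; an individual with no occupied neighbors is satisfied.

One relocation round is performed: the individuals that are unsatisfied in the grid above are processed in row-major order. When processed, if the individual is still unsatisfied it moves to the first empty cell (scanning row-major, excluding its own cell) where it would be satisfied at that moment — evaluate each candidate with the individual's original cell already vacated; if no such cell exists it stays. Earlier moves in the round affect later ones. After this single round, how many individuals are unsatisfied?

3

Initially unsatisfied (in order): (1,3), (2,2), (4,1).
  (1,3): no empty cell satisfies it; stays.
  (2,2): no empty cell satisfies it; stays.
  (4,1): no empty cell satisfies it; stays.
Resulting grid:
X X O X
X O - X
X X X -
O - - X
Unsatisfied now: (1,3), (2,2), (4,1).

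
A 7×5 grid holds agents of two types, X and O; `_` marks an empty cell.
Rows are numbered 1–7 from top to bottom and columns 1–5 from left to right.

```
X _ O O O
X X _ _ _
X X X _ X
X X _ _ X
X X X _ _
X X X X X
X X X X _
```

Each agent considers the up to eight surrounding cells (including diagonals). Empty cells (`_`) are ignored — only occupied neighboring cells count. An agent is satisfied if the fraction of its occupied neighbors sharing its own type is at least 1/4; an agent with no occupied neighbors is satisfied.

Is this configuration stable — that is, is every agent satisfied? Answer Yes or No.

(1,1)X 2/2 satisfied
(1,3)O 1/2 satisfied
(1,4)O 2/2 satisfied
(1,5)O 1/1 satisfied
(2,1)X 4/4 satisfied
(2,2)X 5/6 satisfied
(3,1)X 5/5 satisfied
(3,2)X 6/6 satisfied
(3,3)X 3/3 satisfied
(3,5)X 1/1 satisfied
(4,1)X 5/5 satisfied
(4,2)X 7/7 satisfied
(4,5)X 1/1 satisfied
(5,1)X 5/5 satisfied
(5,2)X 7/7 satisfied
(5,3)X 5/5 satisfied
(6,1)X 5/5 satisfied
(6,2)X 8/8 satisfied
(6,3)X 7/7 satisfied
(6,4)X 5/5 satisfied
(6,5)X 2/2 satisfied
(7,1)X 3/3 satisfied
(7,2)X 5/5 satisfied
(7,3)X 5/5 satisfied
(7,4)X 4/4 satisfied
All meet the threshold, so the configuration is stable.

Yes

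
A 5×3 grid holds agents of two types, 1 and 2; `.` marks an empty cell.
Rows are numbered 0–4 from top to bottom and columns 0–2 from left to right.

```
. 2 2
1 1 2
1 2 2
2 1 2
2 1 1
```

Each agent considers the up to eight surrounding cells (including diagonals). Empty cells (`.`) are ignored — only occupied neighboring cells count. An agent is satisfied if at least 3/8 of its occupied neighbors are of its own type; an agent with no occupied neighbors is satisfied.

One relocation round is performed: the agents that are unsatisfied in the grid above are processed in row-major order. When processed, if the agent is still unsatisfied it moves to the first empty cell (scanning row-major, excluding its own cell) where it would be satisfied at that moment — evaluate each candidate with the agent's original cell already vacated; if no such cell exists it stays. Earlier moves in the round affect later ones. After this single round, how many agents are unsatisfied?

2

Initially unsatisfied (in order): (1,1), (4,0).
  (1,1) → (0,0).
  (4,0) → (1,1).
Resulting grid:
1 2 2
1 2 2
1 2 2
2 1 2
. 1 1
Unsatisfied now: (0,0), (3,0).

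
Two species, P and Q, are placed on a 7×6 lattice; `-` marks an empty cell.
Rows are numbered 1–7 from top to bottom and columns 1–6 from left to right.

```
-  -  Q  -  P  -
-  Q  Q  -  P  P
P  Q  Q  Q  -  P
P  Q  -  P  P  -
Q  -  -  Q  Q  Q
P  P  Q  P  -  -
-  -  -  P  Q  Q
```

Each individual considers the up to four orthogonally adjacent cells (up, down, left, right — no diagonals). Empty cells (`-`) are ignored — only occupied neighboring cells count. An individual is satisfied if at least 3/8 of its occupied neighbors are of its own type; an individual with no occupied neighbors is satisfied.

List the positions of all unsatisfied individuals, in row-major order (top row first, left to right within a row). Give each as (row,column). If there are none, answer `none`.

(1,3)Q 1/1 satisfied
(1,5)P 1/1 satisfied
(2,2)Q 2/2 satisfied
(2,3)Q 3/3 satisfied
(2,5)P 2/2 satisfied
(2,6)P 2/2 satisfied
(3,1)P 1/2 satisfied
(3,2)Q 3/4 satisfied
(3,3)Q 3/3 satisfied
(3,4)Q 1/2 satisfied
(3,6)P 1/1 satisfied
(4,1)P 1/3 not
(4,2)Q 1/2 satisfied
(4,4)P 1/3 not
(4,5)P 1/2 satisfied
(5,1)Q 0/2 not
(5,4)Q 1/3 not
(5,5)Q 2/3 satisfied
(5,6)Q 1/1 satisfied
(6,1)P 1/2 satisfied
(6,2)P 1/2 satisfied
(6,3)Q 0/2 not
(6,4)P 1/3 not
(7,4)P 1/2 satisfied
(7,5)Q 1/2 satisfied
(7,6)Q 1/1 satisfied

(4,1), (4,4), (5,1), (5,4), (6,3), (6,4)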